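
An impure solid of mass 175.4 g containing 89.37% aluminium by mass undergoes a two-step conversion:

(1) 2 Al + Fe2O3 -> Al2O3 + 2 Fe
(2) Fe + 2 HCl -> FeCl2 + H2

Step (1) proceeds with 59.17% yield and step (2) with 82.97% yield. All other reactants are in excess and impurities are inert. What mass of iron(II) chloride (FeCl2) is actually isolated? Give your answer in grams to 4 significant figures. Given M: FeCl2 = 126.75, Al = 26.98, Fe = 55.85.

361.5 g

Pure Al = 175.4 × 0.8937 = 156.75 g.
n(Al) = 156.75 / 26.98 = 5.8100 mol.
Step 1 (Al:Fe = 2:2): theoretical n(Fe) = 5.8100 mol; at 59.17% yield, n(Fe) = 3.4378 mol.
Step 2 (Fe:FeCl2 = 1:1): theoretical n(FeCl2) = 3.4378 mol, so theoretical mass = 3.4378 × 126.75 = 435.74 g.
At 82.97% yield, actual mass of FeCl2 = 435.74 × 0.8297 = 361.53 g.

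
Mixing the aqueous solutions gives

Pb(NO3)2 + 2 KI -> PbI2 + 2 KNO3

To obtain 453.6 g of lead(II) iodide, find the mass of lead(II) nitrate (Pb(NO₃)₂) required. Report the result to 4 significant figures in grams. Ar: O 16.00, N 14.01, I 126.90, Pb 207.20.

325.9 g

M(PbI2) = 207.20 + 2(126.90) = 461.00 g/mol.
M(Pb(NO3)2) = 207.20 + 2(14.01) + 6(16.00) = 331.22 g/mol.
n(PbI2) = 453.60 g / 461.00 g/mol = 0.98395 mol.
From the equation the PbI2:Pb(NO3)2 mole ratio is 1:1, so n(Pb(NO3)2) = 0.98395 × 1/1 = 0.98395 mol.
Mass of Pb(NO3)2 = 0.98395 mol × 331.22 g/mol = 325.90 g.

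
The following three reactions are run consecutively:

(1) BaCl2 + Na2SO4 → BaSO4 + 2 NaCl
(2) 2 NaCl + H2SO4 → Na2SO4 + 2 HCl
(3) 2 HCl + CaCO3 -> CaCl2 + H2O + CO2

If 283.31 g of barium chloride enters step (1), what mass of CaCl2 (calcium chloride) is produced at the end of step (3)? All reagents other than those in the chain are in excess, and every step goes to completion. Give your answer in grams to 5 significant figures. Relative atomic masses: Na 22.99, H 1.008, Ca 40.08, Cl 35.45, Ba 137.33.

M(BaCl2) = 137.33 + 2(35.45) = 208.23 g/mol.
M(CaCl2) = 40.08 + 2(35.45) = 110.98 g/mol.
n(BaCl2) = 283.31 / 208.23 = 1.36056 mol.
Reaction (1): BaCl2→NaCl ratio 1:2 ⇒ n(NaCl) = 2.72113 mol.
Reaction (2): NaCl→HCl ratio 2:2 ⇒ n(HCl) = 2.72113 mol.
Reaction (3): HCl→CaCl2 ratio 2:1 ⇒ n(CaCl2) = 1.36056 mol.
Mass of CaCl2 = 1.36056 × 110.98 = 150.995 g.

151.00 g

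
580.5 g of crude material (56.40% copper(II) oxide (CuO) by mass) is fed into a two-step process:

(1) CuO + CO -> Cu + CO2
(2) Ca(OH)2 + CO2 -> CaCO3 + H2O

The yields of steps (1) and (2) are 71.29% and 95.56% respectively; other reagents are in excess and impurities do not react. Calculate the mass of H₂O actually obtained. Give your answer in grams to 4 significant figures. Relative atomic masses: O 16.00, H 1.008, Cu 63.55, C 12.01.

50.51 g

Pure CuO = 580.5 × 0.5640 = 327.40 g.
M(CuO) = 63.55 + 16.00 = 79.55 g/mol.
M(H2O) = 2(1.008) + 16.00 = 18.016 g/mol.
n(CuO) = 327.40 / 79.55 = 4.1157 mol.
Step 1 (CuO:CO2 = 1:1): theoretical n(CO2) = 4.1157 mol; at 71.29% yield, n(CO2) = 2.9341 mol.
Step 2 (CO2:H2O = 1:1): theoretical n(H2O) = 2.9341 mol, so theoretical mass = 2.9341 × 18.016 = 52.860 g.
At 95.56% yield, actual mass of H2O = 52.860 × 0.9556 = 50.513 g.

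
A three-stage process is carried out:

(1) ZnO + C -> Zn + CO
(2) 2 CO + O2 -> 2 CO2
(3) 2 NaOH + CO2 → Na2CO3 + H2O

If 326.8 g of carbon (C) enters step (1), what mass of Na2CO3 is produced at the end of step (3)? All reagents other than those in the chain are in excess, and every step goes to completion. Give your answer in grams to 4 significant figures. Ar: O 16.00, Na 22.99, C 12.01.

M(C) = 12.01 g/mol.
M(Na2CO3) = 2(22.99) + 12.01 + 3(16.00) = 105.99 g/mol.
n(C) = 326.8 / 12.01 = 27.211 mol.
Reaction (1): C→CO ratio 1:1 ⇒ n(CO) = 27.211 mol.
Reaction (2): CO→CO2 ratio 2:2 ⇒ n(CO2) = 27.211 mol.
Reaction (3): CO2→Na2CO3 ratio 1:1 ⇒ n(Na2CO3) = 27.211 mol.
Mass of Na2CO3 = 27.211 × 105.99 = 2884.1 g.

2884 g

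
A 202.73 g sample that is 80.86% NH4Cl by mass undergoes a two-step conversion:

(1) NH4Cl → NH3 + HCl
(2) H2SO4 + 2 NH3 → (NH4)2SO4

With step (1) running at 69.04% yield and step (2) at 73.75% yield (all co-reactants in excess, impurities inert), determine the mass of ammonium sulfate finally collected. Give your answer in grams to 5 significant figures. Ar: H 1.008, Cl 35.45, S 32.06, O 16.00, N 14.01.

103.10 g

Pure NH4Cl = 202.73 × 0.8086 = 163.927 g.
M(NH4Cl) = 14.01 + 4(1.008) + 35.45 = 53.492 g/mol.
M((NH4)2SO4) = 2(14.01) + 8(1.008) + 32.06 + 4(16.00) = 132.144 g/mol.
n(NH4Cl) = 163.927 / 53.492 = 3.06452 mol.
Step 1 (NH4Cl:NH3 = 1:1): theoretical n(NH3) = 3.06452 mol; at 69.04% yield, n(NH3) = 2.11575 mol.
Step 2 (NH3:(NH4)2SO4 = 2:1): theoretical n((NH4)2SO4) = 1.05787 mol, so theoretical mass = 1.05787 × 132.144 = 139.792 g.
At 73.75% yield, actual mass of (NH4)2SO4 = 139.792 × 0.7375 = 103.096 g.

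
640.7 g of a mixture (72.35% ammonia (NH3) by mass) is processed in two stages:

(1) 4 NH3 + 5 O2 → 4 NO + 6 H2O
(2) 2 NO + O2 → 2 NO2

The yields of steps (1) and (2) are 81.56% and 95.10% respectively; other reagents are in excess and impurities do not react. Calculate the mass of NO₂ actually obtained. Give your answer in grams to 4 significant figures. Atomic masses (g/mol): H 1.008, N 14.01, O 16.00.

Pure NH3 = 640.7 × 0.7235 = 463.55 g.
M(NH3) = 14.01 + 3(1.008) = 17.034 g/mol.
M(NO2) = 14.01 + 2(16.00) = 46.01 g/mol.
n(NH3) = 463.55 / 17.034 = 27.213 mol.
Step 1 (NH3:NO = 4:4): theoretical n(NO) = 27.213 mol; at 81.56% yield, n(NO) = 22.195 mol.
Step 2 (NO:NO2 = 2:2): theoretical n(NO2) = 22.195 mol, so theoretical mass = 22.195 × 46.01 = 1021.2 g.
At 95.10% yield, actual mass of NO2 = 1021.2 × 0.9510 = 971.15 g.

971.2 g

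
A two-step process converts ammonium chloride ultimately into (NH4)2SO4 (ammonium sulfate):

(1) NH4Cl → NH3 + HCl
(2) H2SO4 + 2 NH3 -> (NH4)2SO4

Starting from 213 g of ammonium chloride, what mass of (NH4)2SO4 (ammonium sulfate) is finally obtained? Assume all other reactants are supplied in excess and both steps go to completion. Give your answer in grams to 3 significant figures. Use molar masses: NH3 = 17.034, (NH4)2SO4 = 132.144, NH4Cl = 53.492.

263 g

n(NH4Cl) = 213.0 / 53.492 = 3.982 mol.
Step 1 gives a 1:1 ratio of NH4Cl to NH3, so n(NH3) = 3.982 mol.
In step 2 the NH3:(NH4)2SO4 ratio is 2:1, so n((NH4)2SO4) = 1.991 mol.
Mass of (NH4)2SO4 = 1.991 × 132.144 = 263.1 g.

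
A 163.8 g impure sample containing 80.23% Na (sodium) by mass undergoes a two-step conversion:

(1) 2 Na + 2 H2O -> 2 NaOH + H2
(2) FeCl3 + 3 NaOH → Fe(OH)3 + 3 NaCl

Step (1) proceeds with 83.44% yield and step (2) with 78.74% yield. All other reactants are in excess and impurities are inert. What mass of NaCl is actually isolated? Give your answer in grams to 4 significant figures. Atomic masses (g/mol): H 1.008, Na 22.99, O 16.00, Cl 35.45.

219.5 g

Pure Na = 163.8 × 0.8023 = 131.42 g.
M(Na) = 22.99 g/mol.
M(NaCl) = 22.99 + 35.45 = 58.44 g/mol.
n(Na) = 131.42 / 22.99 = 5.7163 mol.
Step 1 (Na:NaOH = 2:2): theoretical n(NaOH) = 5.7163 mol; at 83.44% yield, n(NaOH) = 4.7696 mol.
Step 2 (NaOH:NaCl = 3:3): theoretical n(NaCl) = 4.7696 mol, so theoretical mass = 4.7696 × 58.44 = 278.74 g.
At 78.74% yield, actual mass of NaCl = 278.74 × 0.7874 = 219.48 g.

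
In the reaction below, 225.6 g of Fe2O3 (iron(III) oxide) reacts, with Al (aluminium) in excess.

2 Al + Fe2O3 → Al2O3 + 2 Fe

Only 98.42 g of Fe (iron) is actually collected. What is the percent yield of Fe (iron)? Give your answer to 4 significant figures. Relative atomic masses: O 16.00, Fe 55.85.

62.37 %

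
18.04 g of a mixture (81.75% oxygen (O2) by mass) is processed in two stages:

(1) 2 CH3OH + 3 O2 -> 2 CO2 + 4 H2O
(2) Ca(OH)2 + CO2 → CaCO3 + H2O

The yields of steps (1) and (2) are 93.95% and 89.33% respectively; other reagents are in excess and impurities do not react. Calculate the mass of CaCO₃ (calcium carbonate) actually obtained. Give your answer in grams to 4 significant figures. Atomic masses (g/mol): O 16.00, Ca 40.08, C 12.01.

25.81 g

Pure O2 = 18.04 × 0.8175 = 14.748 g.
M(O2) = 2(16.00) = 32.00 g/mol.
M(CaCO3) = 40.08 + 12.01 + 3(16.00) = 100.09 g/mol.
n(O2) = 14.748 / 32.00 = 0.46087 mol.
Step 1 (O2:CO2 = 3:2): theoretical n(CO2) = 0.30724 mol; at 93.95% yield, n(CO2) = 0.28866 mol.
Step 2 (CO2:CaCO3 = 1:1): theoretical n(CaCO3) = 0.28866 mol, so theoretical mass = 0.28866 × 100.09 = 28.892 g.
At 89.33% yield, actual mass of CaCO3 = 28.892 × 0.8933 = 25.809 g.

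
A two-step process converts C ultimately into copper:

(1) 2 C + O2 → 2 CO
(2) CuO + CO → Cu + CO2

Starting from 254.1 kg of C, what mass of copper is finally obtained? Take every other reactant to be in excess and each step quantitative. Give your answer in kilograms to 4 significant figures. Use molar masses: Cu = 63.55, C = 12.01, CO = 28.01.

1345 kg

254.1 kg = 254100 g.
n(C) = 254100 / 12.01 = 21157 mol.
Step 1 gives a 2:2 ratio of C to CO, so n(CO) = 21157 mol.
In step 2 the CO:Cu ratio is 1:1, so n(Cu) = 21157 mol.
Mass of Cu = 21157 × 63.55 = 1.3446 × 10^6 g = 1345 kg.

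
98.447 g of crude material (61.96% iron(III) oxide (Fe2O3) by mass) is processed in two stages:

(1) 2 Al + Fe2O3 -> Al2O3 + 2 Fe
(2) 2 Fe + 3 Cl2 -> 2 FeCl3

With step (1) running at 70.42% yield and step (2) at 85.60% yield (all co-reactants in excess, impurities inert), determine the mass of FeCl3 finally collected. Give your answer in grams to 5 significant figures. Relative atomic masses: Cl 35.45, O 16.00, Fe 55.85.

74.690 g

Pure Fe2O3 = 98.447 × 0.6196 = 60.9978 g.
M(Fe2O3) = 2(55.85) + 3(16.00) = 159.70 g/mol.
M(FeCl3) = 55.85 + 3(35.45) = 162.20 g/mol.
n(Fe2O3) = 60.9978 / 159.70 = 0.381952 mol.
Step 1 (Fe2O3:Fe = 1:2): theoretical n(Fe) = 0.763904 mol; at 70.42% yield, n(Fe) = 0.537941 mol.
Step 2 (Fe:FeCl3 = 2:2): theoretical n(FeCl3) = 0.537941 mol, so theoretical mass = 0.537941 × 162.20 = 87.2541 g.
At 85.60% yield, actual mass of FeCl3 = 87.2541 × 0.8560 = 74.6895 g.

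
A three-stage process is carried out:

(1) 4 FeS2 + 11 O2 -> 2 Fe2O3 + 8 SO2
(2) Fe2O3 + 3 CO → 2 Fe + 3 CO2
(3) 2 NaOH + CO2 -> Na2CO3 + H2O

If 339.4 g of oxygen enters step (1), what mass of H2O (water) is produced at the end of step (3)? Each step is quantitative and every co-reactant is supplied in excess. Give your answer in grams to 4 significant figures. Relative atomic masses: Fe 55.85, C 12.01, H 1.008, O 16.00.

M(O2) = 2(16.00) = 32.00 g/mol.
M(H2O) = 2(1.008) + 16.00 = 18.016 g/mol.
n(O2) = 339.4 / 32.00 = 10.606 mol.
Reaction (1): O2→Fe2O3 ratio 11:2 ⇒ n(Fe2O3) = 1.9284 mol.
Reaction (2): Fe2O3→CO2 ratio 1:3 ⇒ n(CO2) = 5.7852 mol.
Reaction (3): CO2→H2O ratio 1:1 ⇒ n(H2O) = 5.7852 mol.
Mass of H2O = 5.7852 × 18.016 = 104.23 g.

104.2 g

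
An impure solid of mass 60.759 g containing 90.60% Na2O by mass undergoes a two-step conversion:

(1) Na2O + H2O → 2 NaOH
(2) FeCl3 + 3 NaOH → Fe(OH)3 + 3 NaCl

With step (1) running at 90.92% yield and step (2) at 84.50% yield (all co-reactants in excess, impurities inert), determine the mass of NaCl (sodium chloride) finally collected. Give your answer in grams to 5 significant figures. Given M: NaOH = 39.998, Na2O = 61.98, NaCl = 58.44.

Pure Na2O = 60.759 × 0.9060 = 55.0477 g.
n(Na2O) = 55.0477 / 61.98 = 0.888152 mol.
Step 1 (Na2O:NaOH = 1:2): theoretical n(NaOH) = 1.77630 mol; at 90.92% yield, n(NaOH) = 1.61502 mol.
Step 2 (NaOH:NaCl = 3:3): theoretical n(NaCl) = 1.61502 mol, so theoretical mass = 1.61502 × 58.44 = 94.3815 g.
At 84.50% yield, actual mass of NaCl = 94.3815 × 0.8450 = 79.7524 g.

79.752 g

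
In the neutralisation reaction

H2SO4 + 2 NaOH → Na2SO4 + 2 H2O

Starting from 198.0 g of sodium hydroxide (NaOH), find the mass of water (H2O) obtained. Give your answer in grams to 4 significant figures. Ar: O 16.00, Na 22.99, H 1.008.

89.18 g

M(NaOH) = 22.99 + 16.00 + 1.008 = 39.998 g/mol.
M(H2O) = 2(1.008) + 16.00 = 18.016 g/mol.
n(NaOH) = 198.00 g / 39.998 g/mol = 4.9502 mol.
From the equation the NaOH:H2O mole ratio is 2:2, so n(H2O) = 4.9502 × 2/2 = 4.9502 mol.
Mass of H2O = 4.9502 mol × 18.016 g/mol = 89.184 g.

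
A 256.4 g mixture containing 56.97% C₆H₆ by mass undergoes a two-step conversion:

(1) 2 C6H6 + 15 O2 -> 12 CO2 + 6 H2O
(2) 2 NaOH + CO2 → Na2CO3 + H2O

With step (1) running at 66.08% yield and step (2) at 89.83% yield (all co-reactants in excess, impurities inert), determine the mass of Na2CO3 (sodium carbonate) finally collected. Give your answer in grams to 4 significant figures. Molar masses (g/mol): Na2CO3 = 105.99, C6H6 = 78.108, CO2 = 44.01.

706.0 g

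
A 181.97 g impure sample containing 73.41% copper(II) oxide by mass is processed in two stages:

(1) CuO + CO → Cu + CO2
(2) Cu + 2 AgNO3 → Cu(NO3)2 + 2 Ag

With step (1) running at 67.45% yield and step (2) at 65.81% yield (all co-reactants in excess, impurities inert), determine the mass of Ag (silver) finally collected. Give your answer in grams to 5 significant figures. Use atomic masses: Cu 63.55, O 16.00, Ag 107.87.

Pure CuO = 181.97 × 0.7341 = 133.584 g.
M(CuO) = 63.55 + 16.00 = 79.55 g/mol.
M(Ag) = 107.87 g/mol.
n(CuO) = 133.584 / 79.55 = 1.67925 mol.
Step 1 (CuO:Cu = 1:1): theoretical n(Cu) = 1.67925 mol; at 67.45% yield, n(Cu) = 1.13265 mol.
Step 2 (Cu:Ag = 1:2): theoretical n(Ag) = 2.26531 mol, so theoretical mass = 2.26531 × 107.87 = 244.359 g.
At 65.81% yield, actual mass of Ag = 244.359 × 0.6581 = 160.812 g.

160.81 g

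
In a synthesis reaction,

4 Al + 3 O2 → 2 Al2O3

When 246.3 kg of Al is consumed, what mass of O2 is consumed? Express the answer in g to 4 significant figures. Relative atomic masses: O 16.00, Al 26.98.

219100 g

M(Al) = 26.98 g/mol.
M(O2) = 2(16.00) = 32.00 g/mol.
Convert: 246.3 kg = 246300 g.
n(Al) = 246300 g / 26.98 g/mol = 9129.0 mol.
From the equation the Al:O2 mole ratio is 4:3, so n(O2) = 9129.0 × 3/4 = 6846.7 mol.
Mass of O2 = 6846.7 mol × 32.00 g/mol = 219100 g.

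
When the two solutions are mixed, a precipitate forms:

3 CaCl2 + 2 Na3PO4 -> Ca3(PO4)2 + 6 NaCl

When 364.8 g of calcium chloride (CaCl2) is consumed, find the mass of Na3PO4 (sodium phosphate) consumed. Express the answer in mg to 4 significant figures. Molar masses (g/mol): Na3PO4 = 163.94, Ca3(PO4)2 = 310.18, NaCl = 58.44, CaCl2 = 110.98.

n(CaCl2) = 364.80 g / 110.98 g/mol = 3.2871 mol.
From the equation the CaCl2:Na3PO4 mole ratio is 3:2, so n(Na3PO4) = 3.2871 × 2/3 = 2.1914 mol.
Mass of Na3PO4 = 2.1914 mol × 163.94 g/mol = 359.26 g.
Converting to mg: 359.26 g = 359300 mg.

359300 mg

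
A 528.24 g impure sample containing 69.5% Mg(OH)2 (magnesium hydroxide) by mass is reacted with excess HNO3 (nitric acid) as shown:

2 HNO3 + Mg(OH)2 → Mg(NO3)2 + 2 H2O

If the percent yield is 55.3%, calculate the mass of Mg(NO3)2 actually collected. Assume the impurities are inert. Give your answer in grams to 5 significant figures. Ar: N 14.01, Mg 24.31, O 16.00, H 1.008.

516.31 g

Pure Mg(OH)2 available = 528.24 g × 0.695 = 367.127 g.
M(Mg(OH)2) = 24.31 + 2(16.00) + 2(1.008) = 58.326 g/mol.
M(Mg(NO3)2) = 24.31 + 2(14.01) + 6(16.00) = 148.33 g/mol.
n(Mg(OH)2) = 367.127 g / 58.326 g/mol = 6.29439 mol.
From the equation the Mg(OH)2:Mg(NO3)2 mole ratio is 1:1, so n(Mg(NO3)2) = 6.29439 × 1/1 = 6.29439 mol.
Mass of Mg(NO3)2 = 6.29439 mol × 148.33 g/mol = 933.647 g.
Actual mass collected = 933.647 g × 0.553 = 516.307 g.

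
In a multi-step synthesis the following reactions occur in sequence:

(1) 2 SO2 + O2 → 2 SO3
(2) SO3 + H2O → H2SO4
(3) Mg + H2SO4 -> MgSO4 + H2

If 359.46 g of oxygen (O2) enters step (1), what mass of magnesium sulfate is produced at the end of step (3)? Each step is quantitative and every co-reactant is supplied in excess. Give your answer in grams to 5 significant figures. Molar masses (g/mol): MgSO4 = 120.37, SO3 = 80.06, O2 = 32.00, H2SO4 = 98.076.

2704.3 g

n(O2) = 359.46 / 32.00 = 11.2331 mol.
Reaction (1): O2→SO3 ratio 1:2 ⇒ n(SO3) = 22.4662 mol.
Reaction (2): SO3→H2SO4 ratio 1:1 ⇒ n(H2SO4) = 22.4662 mol.
Reaction (3): H2SO4→MgSO4 ratio 1:1 ⇒ n(MgSO4) = 22.4662 mol.
Mass of MgSO4 = 22.4662 × 120.37 = 2704.26 g.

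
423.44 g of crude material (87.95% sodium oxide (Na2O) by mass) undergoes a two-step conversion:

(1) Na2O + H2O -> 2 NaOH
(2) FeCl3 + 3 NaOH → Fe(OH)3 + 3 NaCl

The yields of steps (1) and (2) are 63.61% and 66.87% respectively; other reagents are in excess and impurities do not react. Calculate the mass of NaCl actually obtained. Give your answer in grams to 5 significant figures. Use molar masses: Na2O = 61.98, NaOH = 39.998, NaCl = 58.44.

298.73 g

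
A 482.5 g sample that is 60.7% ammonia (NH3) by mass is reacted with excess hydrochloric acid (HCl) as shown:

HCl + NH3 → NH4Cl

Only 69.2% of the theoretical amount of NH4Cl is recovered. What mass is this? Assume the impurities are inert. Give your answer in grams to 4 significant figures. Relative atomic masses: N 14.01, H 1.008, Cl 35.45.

Pure NH3 available = 482.5 g × 0.607 = 292.88 g.
M(NH3) = 14.01 + 3(1.008) = 17.034 g/mol.
M(NH4Cl) = 14.01 + 4(1.008) + 35.45 = 53.492 g/mol.
n(NH3) = 292.88 g / 17.034 g/mol = 17.194 mol.
From the equation the NH3:NH4Cl mole ratio is 1:1, so n(NH4Cl) = 17.194 × 1/1 = 17.194 mol.
Mass of NH4Cl = 17.194 mol × 53.492 g/mol = 919.73 g.
Actual mass collected = 919.73 g × 0.692 = 636.45 g.

636.5 g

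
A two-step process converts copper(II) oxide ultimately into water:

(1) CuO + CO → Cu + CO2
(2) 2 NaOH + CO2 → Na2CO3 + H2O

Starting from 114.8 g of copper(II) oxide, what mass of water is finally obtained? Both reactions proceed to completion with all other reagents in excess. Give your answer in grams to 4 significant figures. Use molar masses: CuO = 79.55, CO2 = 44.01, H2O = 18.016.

n(CuO) = 114.80 / 79.55 = 1.4431 mol.
Step 1 gives a 1:1 ratio of CuO to CO2, so n(CO2) = 1.4431 mol.
In step 2 the CO2:H2O ratio is 1:1, so n(H2O) = 1.4431 mol.
Mass of H2O = 1.4431 × 18.016 = 25.999 g.

26.00 g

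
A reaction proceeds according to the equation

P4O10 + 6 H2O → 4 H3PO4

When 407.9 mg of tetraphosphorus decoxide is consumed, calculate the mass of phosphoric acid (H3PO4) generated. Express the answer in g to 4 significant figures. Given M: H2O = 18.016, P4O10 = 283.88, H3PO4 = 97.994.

0.5632 g

Convert: 407.9 mg = 0.40790 g.
n(P4O10) = 0.40790 g / 283.88 g/mol = 0.0014369 mol.
From the equation the P4O10:H3PO4 mole ratio is 1:4, so n(H3PO4) = 0.0014369 × 4/1 = 0.0057475 mol.
Mass of H3PO4 = 0.0057475 mol × 97.994 g/mol = 0.56322 g.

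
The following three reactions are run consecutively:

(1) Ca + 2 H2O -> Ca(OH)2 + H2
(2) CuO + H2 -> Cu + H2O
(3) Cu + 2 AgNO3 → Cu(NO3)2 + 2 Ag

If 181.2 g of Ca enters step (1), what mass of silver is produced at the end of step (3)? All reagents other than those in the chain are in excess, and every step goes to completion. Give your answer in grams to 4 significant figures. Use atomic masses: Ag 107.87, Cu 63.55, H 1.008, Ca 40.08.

M(Ca) = 40.08 g/mol.
M(Ag) = 107.87 g/mol.
n(Ca) = 181.2 / 40.08 = 4.5210 mol.
Reaction (1): Ca→H2 ratio 1:1 ⇒ n(H2) = 4.5210 mol.
Reaction (2): H2→Cu ratio 1:1 ⇒ n(Cu) = 4.5210 mol.
Reaction (3): Cu→Ag ratio 1:2 ⇒ n(Ag) = 9.0419 mol.
Mass of Ag = 9.0419 × 107.87 = 975.35 g.

975.4 g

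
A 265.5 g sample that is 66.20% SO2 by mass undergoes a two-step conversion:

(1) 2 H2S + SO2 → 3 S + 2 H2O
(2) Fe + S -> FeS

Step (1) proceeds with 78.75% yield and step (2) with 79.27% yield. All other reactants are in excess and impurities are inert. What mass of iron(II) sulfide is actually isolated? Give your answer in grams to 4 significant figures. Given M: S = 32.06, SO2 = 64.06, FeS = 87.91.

451.7 g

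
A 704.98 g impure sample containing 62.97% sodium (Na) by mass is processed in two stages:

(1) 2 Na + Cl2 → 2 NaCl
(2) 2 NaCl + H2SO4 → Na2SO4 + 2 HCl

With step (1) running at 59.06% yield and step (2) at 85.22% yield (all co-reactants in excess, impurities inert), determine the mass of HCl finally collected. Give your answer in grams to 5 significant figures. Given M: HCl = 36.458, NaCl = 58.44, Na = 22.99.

Pure Na = 704.98 × 0.6297 = 443.926 g.
n(Na) = 443.926 / 22.99 = 19.3095 mol.
Step 1 (Na:NaCl = 2:2): theoretical n(NaCl) = 19.3095 mol; at 59.06% yield, n(NaCl) = 11.4042 mol.
Step 2 (NaCl:HCl = 2:2): theoretical n(HCl) = 11.4042 mol, so theoretical mass = 11.4042 × 36.458 = 415.774 g.
At 85.22% yield, actual mass of HCl = 415.774 × 0.8522 = 354.323 g.

354.32 g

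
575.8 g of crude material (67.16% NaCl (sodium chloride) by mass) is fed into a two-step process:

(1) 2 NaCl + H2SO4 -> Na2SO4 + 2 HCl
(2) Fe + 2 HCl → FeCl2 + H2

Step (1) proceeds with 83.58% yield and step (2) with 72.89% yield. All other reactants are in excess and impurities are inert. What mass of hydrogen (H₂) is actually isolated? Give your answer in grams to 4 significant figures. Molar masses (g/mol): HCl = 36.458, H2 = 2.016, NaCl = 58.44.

Pure NaCl = 575.8 × 0.6716 = 386.71 g.
n(NaCl) = 386.71 / 58.44 = 6.6172 mol.
Step 1 (NaCl:HCl = 2:2): theoretical n(HCl) = 6.6172 mol; at 83.58% yield, n(HCl) = 5.5306 mol.
Step 2 (HCl:H2 = 2:1): theoretical n(H2) = 2.7653 mol, so theoretical mass = 2.7653 × 2.016 = 5.5749 g.
At 72.89% yield, actual mass of H2 = 5.5749 × 0.7289 = 4.0635 g.

4.064 g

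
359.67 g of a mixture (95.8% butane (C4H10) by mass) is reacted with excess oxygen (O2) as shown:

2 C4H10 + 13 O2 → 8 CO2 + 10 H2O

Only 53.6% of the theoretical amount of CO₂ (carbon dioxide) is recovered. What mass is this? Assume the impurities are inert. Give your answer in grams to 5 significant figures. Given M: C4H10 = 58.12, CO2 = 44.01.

Pure C4H10 available = 359.67 g × 0.958 = 344.564 g.
n(C4H10) = 344.564 g / 58.12 g/mol = 5.92849 mol.
From the equation the C4H10:CO2 mole ratio is 2:8, so n(CO2) = 5.92849 × 8/2 = 23.7140 mol.
Mass of CO2 = 23.7140 mol × 44.01 g/mol = 1043.65 g.
Actual mass collected = 1043.65 g × 0.536 = 559.397 g.

559.40 g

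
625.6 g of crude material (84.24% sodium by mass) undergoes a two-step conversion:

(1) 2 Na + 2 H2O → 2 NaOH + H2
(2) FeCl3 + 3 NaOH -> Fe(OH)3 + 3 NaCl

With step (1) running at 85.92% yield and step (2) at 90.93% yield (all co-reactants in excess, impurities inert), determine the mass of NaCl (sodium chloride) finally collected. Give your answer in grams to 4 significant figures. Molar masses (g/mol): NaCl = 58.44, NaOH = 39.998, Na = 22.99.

1047 g

Pure Na = 625.6 × 0.8424 = 527.01 g.
n(Na) = 527.01 / 22.99 = 22.923 mol.
Step 1 (Na:NaOH = 2:2): theoretical n(NaOH) = 22.923 mol; at 85.92% yield, n(NaOH) = 19.696 mol.
Step 2 (NaOH:NaCl = 3:3): theoretical n(NaCl) = 19.696 mol, so theoretical mass = 19.696 × 58.44 = 1151.0 g.
At 90.93% yield, actual mass of NaCl = 1151.0 × 0.9093 = 1046.6 g.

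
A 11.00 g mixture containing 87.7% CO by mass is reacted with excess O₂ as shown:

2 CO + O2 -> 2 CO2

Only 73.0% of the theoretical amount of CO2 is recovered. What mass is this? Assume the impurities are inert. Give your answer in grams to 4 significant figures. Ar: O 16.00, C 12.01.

Pure CO available = 11.00 g × 0.877 = 9.6470 g.
M(CO) = 12.01 + 16.00 = 28.01 g/mol.
M(CO2) = 12.01 + 2(16.00) = 44.01 g/mol.
n(CO) = 9.6470 g / 28.01 g/mol = 0.34441 mol.
From the equation the CO:CO2 mole ratio is 2:2, so n(CO2) = 0.34441 × 2/2 = 0.34441 mol.
Mass of CO2 = 0.34441 mol × 44.01 g/mol = 15.158 g.
Actual mass collected = 15.158 g × 0.730 = 11.065 g.

11.07 g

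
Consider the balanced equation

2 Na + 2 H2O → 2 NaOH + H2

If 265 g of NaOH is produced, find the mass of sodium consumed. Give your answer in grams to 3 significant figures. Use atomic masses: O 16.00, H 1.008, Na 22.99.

152 g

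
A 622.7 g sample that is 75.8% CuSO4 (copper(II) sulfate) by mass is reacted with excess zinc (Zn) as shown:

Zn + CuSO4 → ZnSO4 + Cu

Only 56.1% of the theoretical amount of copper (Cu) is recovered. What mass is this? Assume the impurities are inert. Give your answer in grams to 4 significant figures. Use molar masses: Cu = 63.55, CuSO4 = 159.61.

105.4 g

Pure CuSO4 available = 622.7 g × 0.758 = 472.01 g.
n(CuSO4) = 472.01 g / 159.61 g/mol = 2.9572 mol.
From the equation the CuSO4:Cu mole ratio is 1:1, so n(Cu) = 2.9572 × 1/1 = 2.9572 mol.
Mass of Cu = 2.9572 mol × 63.55 g/mol = 187.93 g.
Actual mass collected = 187.93 g × 0.561 = 105.43 g.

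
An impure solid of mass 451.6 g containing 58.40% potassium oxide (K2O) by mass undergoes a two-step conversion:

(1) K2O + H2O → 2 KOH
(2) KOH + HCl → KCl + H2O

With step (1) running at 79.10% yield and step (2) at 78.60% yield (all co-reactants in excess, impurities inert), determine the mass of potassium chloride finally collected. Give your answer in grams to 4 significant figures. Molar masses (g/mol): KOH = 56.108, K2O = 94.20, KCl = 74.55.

259.5 g

Pure K2O = 451.6 × 0.5840 = 263.73 g.
n(K2O) = 263.73 / 94.20 = 2.7997 mol.
Step 1 (K2O:KOH = 1:2): theoretical n(KOH) = 5.5995 mol; at 79.10% yield, n(KOH) = 4.4292 mol.
Step 2 (KOH:KCl = 1:1): theoretical n(KCl) = 4.4292 mol, so theoretical mass = 4.4292 × 74.55 = 330.19 g.
At 78.60% yield, actual mass of KCl = 330.19 × 0.7860 = 259.53 g.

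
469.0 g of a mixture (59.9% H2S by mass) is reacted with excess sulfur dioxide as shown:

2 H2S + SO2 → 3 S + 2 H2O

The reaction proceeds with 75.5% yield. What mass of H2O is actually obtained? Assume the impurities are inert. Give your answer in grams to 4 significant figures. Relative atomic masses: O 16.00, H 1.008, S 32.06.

Pure H2S available = 469.0 g × 0.599 = 280.93 g.
M(H2S) = 2(1.008) + 32.06 = 34.076 g/mol.
M(H2O) = 2(1.008) + 16.00 = 18.016 g/mol.
n(H2S) = 280.93 g / 34.076 g/mol = 8.2442 mol.
From the equation the H2S:H2O mole ratio is 2:2, so n(H2O) = 8.2442 × 2/2 = 8.2442 mol.
Mass of H2O = 8.2442 mol × 18.016 g/mol = 148.53 g.
Actual mass collected = 148.53 g × 0.755 = 112.14 g.

112.1 g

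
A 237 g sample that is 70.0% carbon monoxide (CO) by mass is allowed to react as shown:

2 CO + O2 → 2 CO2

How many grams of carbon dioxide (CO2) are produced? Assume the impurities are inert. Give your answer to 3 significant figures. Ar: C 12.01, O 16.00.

Mass of pure CO = 237 g × 0.700 = 165.9 g.
M(CO) = 12.01 + 16.00 = 28.01 g/mol.
M(CO2) = 12.01 + 2(16.00) = 44.01 g/mol.
n(CO) = 165.9 g / 28.01 g/mol = 5.923 mol.
From the equation the CO:CO2 mole ratio is 2:2, so n(CO2) = 5.923 × 2/2 = 5.923 mol.
Mass of CO2 = 5.923 mol × 44.01 g/mol = 260.7 g.

261 g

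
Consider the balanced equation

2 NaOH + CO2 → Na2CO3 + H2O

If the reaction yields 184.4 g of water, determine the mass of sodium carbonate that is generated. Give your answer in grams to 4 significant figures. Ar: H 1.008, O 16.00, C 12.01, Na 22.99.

M(H2O) = 2(1.008) + 16.00 = 18.016 g/mol.
M(Na2CO3) = 2(22.99) + 12.01 + 3(16.00) = 105.99 g/mol.
n(H2O) = 184.40 g / 18.016 g/mol = 10.235 mol.
From the equation the H2O:Na2CO3 mole ratio is 1:1, so n(Na2CO3) = 10.235 × 1/1 = 10.235 mol.
Mass of Na2CO3 = 10.235 mol × 105.99 g/mol = 1084.8 g.

1085 g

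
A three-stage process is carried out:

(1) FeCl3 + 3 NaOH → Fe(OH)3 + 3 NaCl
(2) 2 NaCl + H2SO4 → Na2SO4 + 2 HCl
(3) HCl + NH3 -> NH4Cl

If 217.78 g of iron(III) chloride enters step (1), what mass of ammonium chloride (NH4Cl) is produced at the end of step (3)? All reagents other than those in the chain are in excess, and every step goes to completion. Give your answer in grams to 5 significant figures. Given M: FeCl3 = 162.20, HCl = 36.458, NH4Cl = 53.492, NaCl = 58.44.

215.47 g

n(FeCl3) = 217.78 / 162.20 = 1.34266 mol.
Reaction (1): FeCl3→NaCl ratio 1:3 ⇒ n(NaCl) = 4.02799 mol.
Reaction (2): NaCl→HCl ratio 2:2 ⇒ n(HCl) = 4.02799 mol.
Reaction (3): HCl→NH4Cl ratio 1:1 ⇒ n(NH4Cl) = 4.02799 mol.
Mass of NH4Cl = 4.02799 × 53.492 = 215.465 g.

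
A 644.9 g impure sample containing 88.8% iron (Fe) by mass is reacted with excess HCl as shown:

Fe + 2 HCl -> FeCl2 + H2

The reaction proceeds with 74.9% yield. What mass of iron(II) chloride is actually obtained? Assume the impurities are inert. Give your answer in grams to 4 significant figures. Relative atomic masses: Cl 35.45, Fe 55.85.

Pure Fe available = 644.9 g × 0.888 = 572.67 g.
M(Fe) = 55.85 g/mol.
M(FeCl2) = 55.85 + 2(35.45) = 126.75 g/mol.
n(Fe) = 572.67 g / 55.85 g/mol = 10.254 mol.
From the equation the Fe:FeCl2 mole ratio is 1:1, so n(FeCl2) = 10.254 × 1/1 = 10.254 mol.
Mass of FeCl2 = 10.254 mol × 126.75 g/mol = 1299.7 g.
Actual mass collected = 1299.7 g × 0.749 = 973.45 g.

973.4 g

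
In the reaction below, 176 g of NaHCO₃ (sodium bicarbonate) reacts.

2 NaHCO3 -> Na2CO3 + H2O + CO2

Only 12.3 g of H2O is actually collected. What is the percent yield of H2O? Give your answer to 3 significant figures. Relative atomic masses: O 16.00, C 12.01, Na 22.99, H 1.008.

65.2 %

M(NaHCO3) = 22.99 + 1.008 + 12.01 + 3(16.00) = 84.008 g/mol.
M(H2O) = 2(1.008) + 16.00 = 18.016 g/mol.
n(NaHCO3) = 176.0 g / 84.008 g/mol = 2.095 mol.
From the equation the NaHCO3:H2O mole ratio is 2:1, so n(H2O) = 2.095 × 1/2 = 1.048 mol.
Mass of H2O = 1.048 mol × 18.016 g/mol = 18.87 g.
This is the theoretical yield. Percent yield = 12.3 g / 18.87 g × 100% = 65.18%.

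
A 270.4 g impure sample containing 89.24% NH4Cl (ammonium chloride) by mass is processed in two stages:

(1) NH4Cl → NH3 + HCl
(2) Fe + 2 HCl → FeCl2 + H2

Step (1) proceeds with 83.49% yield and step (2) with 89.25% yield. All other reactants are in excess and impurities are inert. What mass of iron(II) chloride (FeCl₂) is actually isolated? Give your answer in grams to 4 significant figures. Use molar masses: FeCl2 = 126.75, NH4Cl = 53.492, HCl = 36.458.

213.0 g

Pure NH4Cl = 270.4 × 0.8924 = 241.30 g.
n(NH4Cl) = 241.30 / 53.492 = 4.5110 mol.
Step 1 (NH4Cl:HCl = 1:1): theoretical n(HCl) = 4.5110 mol; at 83.49% yield, n(HCl) = 3.7663 mol.
Step 2 (HCl:FeCl2 = 2:1): theoretical n(FeCl2) = 1.8831 mol, so theoretical mass = 1.8831 × 126.75 = 238.69 g.
At 89.25% yield, actual mass of FeCl2 = 238.69 × 0.8925 = 213.03 g.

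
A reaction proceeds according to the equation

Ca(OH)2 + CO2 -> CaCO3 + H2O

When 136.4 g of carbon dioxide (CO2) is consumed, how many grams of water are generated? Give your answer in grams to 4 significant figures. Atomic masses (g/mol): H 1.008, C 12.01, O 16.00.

M(CO2) = 12.01 + 2(16.00) = 44.01 g/mol.
M(H2O) = 2(1.008) + 16.00 = 18.016 g/mol.
n(CO2) = 136.40 g / 44.01 g/mol = 3.0993 mol.
From the equation the CO2:H2O mole ratio is 1:1, so n(H2O) = 3.0993 × 1/1 = 3.0993 mol.
Mass of H2O = 3.0993 mol × 18.016 g/mol = 55.837 g.

55.84 g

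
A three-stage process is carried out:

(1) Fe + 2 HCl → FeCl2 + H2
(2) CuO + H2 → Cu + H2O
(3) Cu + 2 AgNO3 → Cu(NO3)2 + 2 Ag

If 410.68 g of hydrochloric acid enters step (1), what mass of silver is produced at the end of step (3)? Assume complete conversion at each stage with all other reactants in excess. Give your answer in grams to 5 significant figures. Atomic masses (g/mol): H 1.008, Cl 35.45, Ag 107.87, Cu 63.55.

M(HCl) = 1.008 + 35.45 = 36.458 g/mol.
M(Ag) = 107.87 g/mol.
n(HCl) = 410.68 / 36.458 = 11.2645 mol.
Reaction (1): HCl→H2 ratio 2:1 ⇒ n(H2) = 5.63223 mol.
Reaction (2): H2→Cu ratio 1:1 ⇒ n(Cu) = 5.63223 mol.
Reaction (3): Cu→Ag ratio 1:2 ⇒ n(Ag) = 11.2645 mol.
Mass of Ag = 11.2645 × 107.87 = 1215.10 g.

1215.1 g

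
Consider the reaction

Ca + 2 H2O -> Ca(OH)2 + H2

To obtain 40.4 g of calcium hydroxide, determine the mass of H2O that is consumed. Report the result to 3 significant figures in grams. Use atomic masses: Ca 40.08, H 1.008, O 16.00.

19.6 g

M(Ca(OH)2) = 40.08 + 2(16.00) + 2(1.008) = 74.096 g/mol.
M(H2O) = 2(1.008) + 16.00 = 18.016 g/mol.
n(Ca(OH)2) = 40.40 g / 74.096 g/mol = 0.5452 mol.
From the equation the Ca(OH)2:H2O mole ratio is 1:2, so n(H2O) = 0.5452 × 2/1 = 1.090 mol.
Mass of H2O = 1.090 mol × 18.016 g/mol = 19.65 g.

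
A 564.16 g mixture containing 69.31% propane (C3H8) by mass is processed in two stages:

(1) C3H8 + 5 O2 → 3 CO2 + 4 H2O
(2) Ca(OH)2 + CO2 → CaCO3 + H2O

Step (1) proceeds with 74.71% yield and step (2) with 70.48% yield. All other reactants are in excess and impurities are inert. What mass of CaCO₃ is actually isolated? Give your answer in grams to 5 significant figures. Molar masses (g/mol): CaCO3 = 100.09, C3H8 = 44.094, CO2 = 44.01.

Pure C3H8 = 564.16 × 0.6931 = 391.019 g.
n(C3H8) = 391.019 / 44.094 = 8.86786 mol.
Step 1 (C3H8:CO2 = 1:3): theoretical n(CO2) = 26.6036 mol; at 74.71% yield, n(CO2) = 19.8755 mol.
Step 2 (CO2:CaCO3 = 1:1): theoretical n(CaCO3) = 19.8755 mol, so theoretical mass = 19.8755 × 100.09 = 1989.34 g.
At 70.48% yield, actual mass of CaCO3 = 1989.34 × 0.7048 = 1402.09 g.

1402.1 g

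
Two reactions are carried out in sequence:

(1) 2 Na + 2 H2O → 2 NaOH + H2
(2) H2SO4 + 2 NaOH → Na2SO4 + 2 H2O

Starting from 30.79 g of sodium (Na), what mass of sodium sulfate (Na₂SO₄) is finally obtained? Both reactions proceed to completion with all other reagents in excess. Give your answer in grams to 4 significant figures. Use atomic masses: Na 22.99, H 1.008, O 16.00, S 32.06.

95.12 g

M(Na) = 22.99 g/mol.
M(Na2SO4) = 2(22.99) + 32.06 + 4(16.00) = 142.04 g/mol.
n(Na) = 30.790 / 22.99 = 1.3393 mol.
Step 1 gives a 2:2 ratio of Na to NaOH, so n(NaOH) = 1.3393 mol.
In step 2 the NaOH:Na2SO4 ratio is 2:1, so n(Na2SO4) = 0.66964 mol.
Mass of Na2SO4 = 0.66964 × 142.04 = 95.116 g.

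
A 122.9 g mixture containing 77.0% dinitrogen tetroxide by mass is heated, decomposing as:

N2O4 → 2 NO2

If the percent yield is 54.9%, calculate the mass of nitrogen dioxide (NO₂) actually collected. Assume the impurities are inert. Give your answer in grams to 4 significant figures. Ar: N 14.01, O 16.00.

51.95 g

Pure N2O4 available = 122.9 g × 0.770 = 94.633 g.
M(N2O4) = 2(14.01) + 4(16.00) = 92.02 g/mol.
M(NO2) = 14.01 + 2(16.00) = 46.01 g/mol.
n(N2O4) = 94.633 g / 92.02 g/mol = 1.0284 mol.
From the equation the N2O4:NO2 mole ratio is 1:2, so n(NO2) = 1.0284 × 2/1 = 2.0568 mol.
Mass of NO2 = 2.0568 mol × 46.01 g/mol = 94.633 g.
Actual mass collected = 94.633 g × 0.549 = 51.954 g.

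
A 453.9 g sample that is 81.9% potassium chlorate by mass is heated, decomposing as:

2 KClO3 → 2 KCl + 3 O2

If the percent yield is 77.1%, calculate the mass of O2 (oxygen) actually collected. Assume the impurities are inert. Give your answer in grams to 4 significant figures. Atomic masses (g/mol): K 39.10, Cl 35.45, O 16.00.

112.3 g

Pure KClO3 available = 453.9 g × 0.819 = 371.74 g.
M(KClO3) = 39.10 + 35.45 + 3(16.00) = 122.55 g/mol.
M(O2) = 2(16.00) = 32.00 g/mol.
n(KClO3) = 371.74 g / 122.55 g/mol = 3.0334 mol.
From the equation the KClO3:O2 mole ratio is 2:3, so n(O2) = 3.0334 × 3/2 = 4.5501 mol.
Mass of O2 = 4.5501 mol × 32.00 g/mol = 145.60 g.
Actual mass collected = 145.60 g × 0.771 = 112.26 g.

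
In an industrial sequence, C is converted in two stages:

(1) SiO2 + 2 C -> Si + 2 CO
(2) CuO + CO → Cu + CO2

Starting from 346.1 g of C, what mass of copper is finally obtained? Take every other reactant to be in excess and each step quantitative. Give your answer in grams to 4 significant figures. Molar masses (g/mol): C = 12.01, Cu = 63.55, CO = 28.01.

1831 g

n(C) = 346.10 / 12.01 = 28.818 mol.
Step 1 gives a 2:2 ratio of C to CO, so n(CO) = 28.818 mol.
In step 2 the CO:Cu ratio is 1:1, so n(Cu) = 28.818 mol.
Mass of Cu = 28.818 × 63.55 = 1831.4 g.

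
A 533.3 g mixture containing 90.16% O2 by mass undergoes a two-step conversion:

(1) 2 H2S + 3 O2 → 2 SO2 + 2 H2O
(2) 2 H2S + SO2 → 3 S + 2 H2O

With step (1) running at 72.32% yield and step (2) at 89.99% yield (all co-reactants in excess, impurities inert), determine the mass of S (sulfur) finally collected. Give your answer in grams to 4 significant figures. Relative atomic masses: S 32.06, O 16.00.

627.0 g

Pure O2 = 533.3 × 0.9016 = 480.82 g.
M(O2) = 2(16.00) = 32.00 g/mol.
M(S) = 32.06 g/mol.
n(O2) = 480.82 / 32.00 = 15.026 mol.
Step 1 (O2:SO2 = 3:2): theoretical n(SO2) = 10.017 mol; at 72.32% yield, n(SO2) = 7.2444 mol.
Step 2 (SO2:S = 1:3): theoretical n(S) = 21.733 mol, so theoretical mass = 21.733 × 32.06 = 696.77 g.
At 89.99% yield, actual mass of S = 696.77 × 0.8999 = 627.02 g.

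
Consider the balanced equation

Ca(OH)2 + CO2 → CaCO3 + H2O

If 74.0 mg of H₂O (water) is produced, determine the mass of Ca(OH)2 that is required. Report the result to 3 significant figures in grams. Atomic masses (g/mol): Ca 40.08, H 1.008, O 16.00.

M(H2O) = 2(1.008) + 16.00 = 18.016 g/mol.
M(Ca(OH)2) = 40.08 + 2(16.00) + 2(1.008) = 74.096 g/mol.
Convert: 74.0 mg = 0.07400 g.
n(H2O) = 0.07400 g / 18.016 g/mol = 0.004107 mol.
From the equation the H2O:Ca(OH)2 mole ratio is 1:1, so n(Ca(OH)2) = 0.004107 × 1/1 = 0.004107 mol.
Mass of Ca(OH)2 = 0.004107 mol × 74.096 g/mol = 0.3043 g.

0.304 g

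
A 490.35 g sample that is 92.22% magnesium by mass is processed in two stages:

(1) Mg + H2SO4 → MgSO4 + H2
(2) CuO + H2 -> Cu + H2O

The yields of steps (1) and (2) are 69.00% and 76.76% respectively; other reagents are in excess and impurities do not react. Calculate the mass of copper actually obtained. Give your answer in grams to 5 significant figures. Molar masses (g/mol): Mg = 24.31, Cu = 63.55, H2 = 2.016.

Pure Mg = 490.35 × 0.9222 = 452.201 g.
n(Mg) = 452.201 / 24.31 = 18.6014 mol.
Step 1 (Mg:H2 = 1:1): theoretical n(H2) = 18.6014 mol; at 69.00% yield, n(H2) = 12.8350 mol.
Step 2 (H2:Cu = 1:1): theoretical n(Cu) = 12.8350 mol, so theoretical mass = 12.8350 × 63.55 = 815.663 g.
At 76.76% yield, actual mass of Cu = 815.663 × 0.7676 = 626.103 g.

626.10 g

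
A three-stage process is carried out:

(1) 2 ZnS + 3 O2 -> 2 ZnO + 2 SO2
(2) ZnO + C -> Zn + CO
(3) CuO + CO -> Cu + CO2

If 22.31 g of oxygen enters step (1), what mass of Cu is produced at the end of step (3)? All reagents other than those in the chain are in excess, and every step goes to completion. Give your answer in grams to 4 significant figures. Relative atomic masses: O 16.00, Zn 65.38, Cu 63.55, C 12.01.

M(O2) = 2(16.00) = 32.00 g/mol.
M(Cu) = 63.55 g/mol.
n(O2) = 22.31 / 32.00 = 0.69719 mol.
Reaction (1): O2→ZnO ratio 3:2 ⇒ n(ZnO) = 0.46479 mol.
Reaction (2): ZnO→CO ratio 1:1 ⇒ n(CO) = 0.46479 mol.
Reaction (3): CO→Cu ratio 1:1 ⇒ n(Cu) = 0.46479 mol.
Mass of Cu = 0.46479 × 63.55 = 29.538 g.

29.54 g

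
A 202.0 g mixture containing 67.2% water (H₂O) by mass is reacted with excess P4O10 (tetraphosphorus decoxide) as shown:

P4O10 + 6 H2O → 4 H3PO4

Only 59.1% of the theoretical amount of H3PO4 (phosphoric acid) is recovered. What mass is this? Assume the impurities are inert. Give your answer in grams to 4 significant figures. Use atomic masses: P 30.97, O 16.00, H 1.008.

Pure H2O available = 202.0 g × 0.672 = 135.74 g.
M(H2O) = 2(1.008) + 16.00 = 18.016 g/mol.
M(H3PO4) = 3(1.008) + 30.97 + 4(16.00) = 97.994 g/mol.
n(H2O) = 135.74 g / 18.016 g/mol = 7.5346 mol.
From the equation the H2O:H3PO4 mole ratio is 6:4, so n(H3PO4) = 7.5346 × 4/6 = 5.0231 mol.
Mass of H3PO4 = 5.0231 mol × 97.994 g/mol = 492.23 g.
Actual mass collected = 492.23 g × 0.591 = 290.91 g.

290.9 g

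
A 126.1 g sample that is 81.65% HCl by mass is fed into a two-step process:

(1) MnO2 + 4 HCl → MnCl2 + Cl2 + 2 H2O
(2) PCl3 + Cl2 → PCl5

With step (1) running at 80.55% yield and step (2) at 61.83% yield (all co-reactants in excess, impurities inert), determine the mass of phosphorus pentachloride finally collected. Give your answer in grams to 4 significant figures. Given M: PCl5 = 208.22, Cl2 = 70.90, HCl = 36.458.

Pure HCl = 126.1 × 0.8165 = 102.96 g.
n(HCl) = 102.96 / 36.458 = 2.8241 mol.
Step 1 (HCl:Cl2 = 4:1): theoretical n(Cl2) = 0.70602 mol; at 80.55% yield, n(Cl2) = 0.56870 mol.
Step 2 (Cl2:PCl5 = 1:1): theoretical n(PCl5) = 0.56870 mol, so theoretical mass = 0.56870 × 208.22 = 118.41 g.
At 61.83% yield, actual mass of PCl5 = 118.41 × 0.6183 = 73.216 g.

73.22 g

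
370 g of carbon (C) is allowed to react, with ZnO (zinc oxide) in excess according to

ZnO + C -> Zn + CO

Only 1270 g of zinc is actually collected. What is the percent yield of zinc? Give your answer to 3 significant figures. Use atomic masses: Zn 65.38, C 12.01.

M(C) = 12.01 g/mol.
M(Zn) = 65.38 g/mol.
n(C) = 370.0 g / 12.01 g/mol = 30.81 mol.
From the equation the C:Zn mole ratio is 1:1, so n(Zn) = 30.81 × 1/1 = 30.81 mol.
Mass of Zn = 30.81 mol × 65.38 g/mol = 2014 g.
This is the theoretical yield. Percent yield = 1270 g / 2014 g × 100% = 63.05%.

63.1 %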